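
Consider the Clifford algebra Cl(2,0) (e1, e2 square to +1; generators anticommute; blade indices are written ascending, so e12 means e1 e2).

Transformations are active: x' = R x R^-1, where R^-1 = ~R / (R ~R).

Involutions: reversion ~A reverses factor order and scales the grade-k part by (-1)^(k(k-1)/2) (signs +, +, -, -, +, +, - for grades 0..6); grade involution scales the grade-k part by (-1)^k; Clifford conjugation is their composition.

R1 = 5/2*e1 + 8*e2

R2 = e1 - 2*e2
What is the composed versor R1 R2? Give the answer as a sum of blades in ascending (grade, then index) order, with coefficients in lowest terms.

Distribute over the terms of R1 (each basis-blade product reordered to ascending indices, repeated generators contracted through their squares):
(5/2*e1) R2 = 5/2 - 5*e12
(8*e2) R2 = -16 - 8*e12
Summing the partial products and collecting blades:
Answer: -27/2 - 13*e12


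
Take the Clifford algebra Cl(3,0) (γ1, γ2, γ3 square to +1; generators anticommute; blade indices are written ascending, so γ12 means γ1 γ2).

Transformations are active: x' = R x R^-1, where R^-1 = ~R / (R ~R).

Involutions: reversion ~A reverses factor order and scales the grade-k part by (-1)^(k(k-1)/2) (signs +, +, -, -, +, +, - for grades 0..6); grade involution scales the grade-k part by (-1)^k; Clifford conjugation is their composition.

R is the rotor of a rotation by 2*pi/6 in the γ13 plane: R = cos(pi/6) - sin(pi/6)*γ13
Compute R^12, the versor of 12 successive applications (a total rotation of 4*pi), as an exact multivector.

Half-angle bookkeeping: 12 applications in γ13 add up to rotor phase 12*pi/6 = 2*pi, so R^12 = cos(2*pi) - sin(2*pi)*γ13.
cos(2*pi) = 1 and sin(2*pi) = 0, so R^12 = 1. The total rotation 4*pi is 2 full turns, so every vector returns to itself, yet the rotor is +1, back on the identity sheet (an even number of 2*pi turns).
Answer: 1


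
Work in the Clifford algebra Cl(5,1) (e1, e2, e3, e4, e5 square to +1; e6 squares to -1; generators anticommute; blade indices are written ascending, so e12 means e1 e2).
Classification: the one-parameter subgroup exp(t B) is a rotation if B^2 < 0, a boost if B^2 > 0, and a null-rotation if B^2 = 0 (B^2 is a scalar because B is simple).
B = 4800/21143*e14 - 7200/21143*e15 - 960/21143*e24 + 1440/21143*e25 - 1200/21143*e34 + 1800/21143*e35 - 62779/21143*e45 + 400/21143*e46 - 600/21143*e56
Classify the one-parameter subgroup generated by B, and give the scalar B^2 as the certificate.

B^2 term by term: the squares give (4800/21143)^2*(e14)^2 + (-7200/21143)^2*(e15)^2 + (-960/21143)^2*(e24)^2 + (1440/21143)^2*(e25)^2 + (-1200/21143)^2*(e34)^2 + (1800/21143)^2*(e35)^2 + (-62779/21143)^2*(e45)^2 + (400/21143)^2*(e46)^2 + (-600/21143)^2*(e56)^2 = 23040000/447026449*(-1) + 51840000/447026449*(-1) + 921600/447026449*(-1) + 2073600/447026449*(-1) + 1440000/447026449*(-1) + 3240000/447026449*(-1) + 3941202841/447026449*(-1) + 160000/447026449*(+1) + 360000/447026449*(+1) = -9 (each basis 2-blade squares to minus the product of its generators' squares); cross terms between blades sharing an index anticommute and cancel; the commuting (index-disjoint) pairs give grade-4 terms 2*c*c'*(blade product), which cancel blade by blade — e1245: -13824000/447026449 + 13824000/447026449 = 0; e1345: -17280000/447026449 + 17280000/447026449 = 0; e1456: -5760000/447026449 + 5760000/447026449 = 0; e2345: 3456000/447026449 - 3456000/447026449 = 0; e2456: 1152000/447026449 - 1152000/447026449 = 0; e3456: 1440000/447026449 - 1440000/447026449 = 0 — confirming B is simple. So B^2 = -9.
Answer: rotation, certificate B^2 = -9. The class reads off the invariant scalar -9 directly.


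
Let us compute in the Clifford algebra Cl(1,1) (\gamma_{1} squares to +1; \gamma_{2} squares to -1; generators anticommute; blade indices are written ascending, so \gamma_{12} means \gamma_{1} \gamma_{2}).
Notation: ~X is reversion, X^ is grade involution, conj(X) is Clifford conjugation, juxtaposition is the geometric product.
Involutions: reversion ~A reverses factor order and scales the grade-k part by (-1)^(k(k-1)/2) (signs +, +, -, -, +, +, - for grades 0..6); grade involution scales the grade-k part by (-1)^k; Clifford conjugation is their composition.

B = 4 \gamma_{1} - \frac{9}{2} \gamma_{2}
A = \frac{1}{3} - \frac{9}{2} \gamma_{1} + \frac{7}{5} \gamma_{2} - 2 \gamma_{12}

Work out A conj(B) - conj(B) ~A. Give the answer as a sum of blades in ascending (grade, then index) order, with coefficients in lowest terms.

first term: \frac{117}{10} + \frac{23}{3} \gamma_{1} - \frac{13}{2} \gamma_{2} - \frac{293}{20} \gamma_{12}
second term: \frac{117}{10} + \frac{23}{3} \gamma_{1} - \frac{13}{2} \gamma_{2} + \frac{293}{20} \gamma_{12}
Answer: -\frac{293}{10} \gamma_{12}


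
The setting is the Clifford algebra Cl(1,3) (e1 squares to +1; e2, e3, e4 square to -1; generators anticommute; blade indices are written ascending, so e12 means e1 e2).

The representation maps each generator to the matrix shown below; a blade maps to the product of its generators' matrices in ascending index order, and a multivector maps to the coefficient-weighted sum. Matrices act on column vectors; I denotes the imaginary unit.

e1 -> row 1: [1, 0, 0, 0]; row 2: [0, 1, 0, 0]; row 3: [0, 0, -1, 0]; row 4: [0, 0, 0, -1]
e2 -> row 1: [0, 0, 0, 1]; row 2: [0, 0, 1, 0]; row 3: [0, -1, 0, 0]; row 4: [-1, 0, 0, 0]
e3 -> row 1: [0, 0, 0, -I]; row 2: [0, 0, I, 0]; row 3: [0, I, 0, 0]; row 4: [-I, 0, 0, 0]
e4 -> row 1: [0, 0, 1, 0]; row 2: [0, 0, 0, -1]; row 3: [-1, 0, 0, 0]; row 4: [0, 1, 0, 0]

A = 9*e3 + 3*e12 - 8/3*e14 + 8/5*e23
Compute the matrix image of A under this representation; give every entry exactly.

Bivector images (products of the table entries): rho(e12) = rho(e1)rho(e2) = row 1: [0, 0, 0, 1]; row 2: [0, 0, 1, 0]; row 3: [0, 1, 0, 0]; row 4: [1, 0, 0, 0]; rho(e14) = rho(e1)rho(e4) = row 1: [0, 0, 1, 0]; row 2: [0, 0, 0, -1]; row 3: [1, 0, 0, 0]; row 4: [0, -1, 0, 0]; rho(e23) = rho(e2)rho(e3) = row 1: [-I, 0, 0, 0]; row 2: [0, I, 0, 0]; row 3: [0, 0, -I, 0]; row 4: [0, 0, 0, I].
M = (9)*rho(e3) + (3)*rho(e12) + (-8/3)*rho(e14) + (8/5)*rho(e23), summed entrywise:
Answer: row 1: [-8*I/5, 0, -8/3, 3 - 9*I]; row 2: [0, 8*I/5, 3 + 9*I, 8/3]; row 3: [-8/3, 3 + 9*I, -8*I/5, 0]; row 4: [3 - 9*I, 8/3, 0, 8*I/5]


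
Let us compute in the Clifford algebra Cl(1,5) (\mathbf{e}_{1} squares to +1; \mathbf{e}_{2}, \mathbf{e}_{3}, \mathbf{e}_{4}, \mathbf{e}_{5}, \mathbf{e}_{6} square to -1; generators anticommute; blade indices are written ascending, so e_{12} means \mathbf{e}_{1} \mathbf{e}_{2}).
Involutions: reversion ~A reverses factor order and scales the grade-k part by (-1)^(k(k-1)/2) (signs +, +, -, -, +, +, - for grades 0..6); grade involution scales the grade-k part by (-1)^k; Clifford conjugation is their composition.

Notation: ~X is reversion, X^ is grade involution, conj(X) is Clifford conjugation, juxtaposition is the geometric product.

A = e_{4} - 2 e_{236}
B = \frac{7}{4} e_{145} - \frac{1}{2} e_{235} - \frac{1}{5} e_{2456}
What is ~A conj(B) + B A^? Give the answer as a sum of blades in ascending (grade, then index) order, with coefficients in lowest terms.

first term: \frac{7}{4} e_{15} - e_{56} - \frac{1}{5} e_{256} - \frac{2}{5} e_{345} - \frac{1}{2} e_{2345} - \frac{7}{2} e_{123456}
second term: -\frac{7}{4} e_{15} + e_{56} - \frac{1}{5} e_{256} - \frac{2}{5} e_{345} - \frac{1}{2} e_{2345} + \frac{7}{2} e_{123456}
Answer: -\frac{2}{5} e_{256} - \frac{4}{5} e_{345} - e_{2345}


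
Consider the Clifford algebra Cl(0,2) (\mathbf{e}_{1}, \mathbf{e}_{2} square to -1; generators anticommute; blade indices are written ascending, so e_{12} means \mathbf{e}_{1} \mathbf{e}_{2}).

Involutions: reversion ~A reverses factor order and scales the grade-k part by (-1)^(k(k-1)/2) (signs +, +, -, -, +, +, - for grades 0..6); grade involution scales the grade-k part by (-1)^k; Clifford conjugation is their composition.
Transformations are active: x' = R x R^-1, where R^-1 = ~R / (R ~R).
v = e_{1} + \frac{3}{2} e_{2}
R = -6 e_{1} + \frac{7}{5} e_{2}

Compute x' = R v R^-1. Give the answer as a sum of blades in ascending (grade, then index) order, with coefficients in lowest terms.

~R = -6 e_{1} + \frac{7}{5} e_{2}, and R ~R = -\frac{949}{25}, so R^-1 = ~R / (-\frac{949}{25}).
R v = \frac{39}{10} - \frac{52}{5} e_{12}
Answer: \frac{17}{73} e_{1} - \frac{261}{146} e_{2}


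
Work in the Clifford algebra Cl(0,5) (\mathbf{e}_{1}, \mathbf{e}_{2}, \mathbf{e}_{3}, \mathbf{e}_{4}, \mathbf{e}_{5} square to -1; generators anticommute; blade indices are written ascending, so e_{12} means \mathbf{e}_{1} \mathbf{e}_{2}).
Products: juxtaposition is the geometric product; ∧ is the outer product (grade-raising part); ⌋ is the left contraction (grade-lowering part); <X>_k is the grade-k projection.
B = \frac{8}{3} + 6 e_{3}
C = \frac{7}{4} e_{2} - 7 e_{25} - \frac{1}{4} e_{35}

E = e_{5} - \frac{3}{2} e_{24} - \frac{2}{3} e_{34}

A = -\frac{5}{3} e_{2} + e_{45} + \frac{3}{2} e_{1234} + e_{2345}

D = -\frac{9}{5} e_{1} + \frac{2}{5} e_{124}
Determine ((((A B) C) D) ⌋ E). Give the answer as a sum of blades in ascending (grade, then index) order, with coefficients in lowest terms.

step 1: -\frac{40}{9} e_{2} - 10 e_{23} + \frac{8}{3} e_{45} + 9 e_{124} - 6 e_{245} + 6 e_{345} + 4 e_{1234} + \frac{8}{3} e_{2345}
step 2: \frac{70}{9} - \frac{35}{2} e_{3} + \frac{81}{2} e_{4} - \frac{280}{9} e_{5} + \frac{63}{4} e_{14} + 18 e_{24} - \frac{5}{2} e_{25} + \frac{58}{3} e_{34} + 70 e_{35} + \frac{21}{2} e_{45} - 7 e_{134} - 63 e_{145} - \frac{87}{2} e_{234} + \frac{10}{9} e_{235} + \frac{14}{3} e_{245} + \frac{14}{3} e_{345} - e_{1245} + 28 e_{1345} - \frac{21}{2} e_{2345} + \frac{9}{4} e_{12345}
step 3: -\frac{106}{5} e_{1} + \frac{63}{10} e_{2} - \frac{567}{20} e_{4} + \frac{2}{5} e_{5} - \frac{81}{5} e_{12} - \frac{141}{10} e_{13} + \frac{729}{10} e_{14} - \frac{812}{15} e_{15} - \frac{14}{5} e_{23} + \frac{126}{5} e_{25} - \frac{63}{5} e_{34} - \frac{9}{10} e_{35} - \frac{567}{5} e_{45} - \frac{116}{15} e_{123} - \frac{1318}{45} e_{124} + \frac{87}{10} e_{125} - \frac{174}{5} e_{134} - \frac{651}{5} e_{135} - \frac{179}{10} e_{145} - \frac{56}{5} e_{235} + \frac{9}{5} e_{245} - \frac{252}{5} e_{345} - \frac{853}{10} e_{1234} + \frac{58}{15} e_{1235} + \frac{938}{45} e_{1245} + \frac{358}{45} e_{1345} + \frac{81}{20} e_{2345} - \frac{91}{10} e_{12345}
step 4: -\frac{44}{5} + \frac{1701}{40} e_{2} + \frac{189}{10} e_{3} + \frac{189}{20} e_{4}
Answer: -\frac{44}{5} + \frac{1701}{40} e_{2} + \frac{189}{10} e_{3} + \frac{189}{20} e_{4}


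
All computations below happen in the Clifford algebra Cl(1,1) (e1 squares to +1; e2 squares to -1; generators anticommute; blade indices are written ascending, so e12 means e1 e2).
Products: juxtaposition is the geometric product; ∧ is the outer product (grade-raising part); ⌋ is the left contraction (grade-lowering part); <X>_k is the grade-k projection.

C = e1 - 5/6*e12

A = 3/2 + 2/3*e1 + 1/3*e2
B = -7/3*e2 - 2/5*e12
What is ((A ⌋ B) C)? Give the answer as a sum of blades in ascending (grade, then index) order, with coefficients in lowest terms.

step 1: 7/9 - 2/15*e1 - 113/30*e2 - 3/5*e12
step 2: 11/30 + 47/12*e1 + 32/45*e2 + 421/135*e12
Answer: 11/30 + 47/12*e1 + 32/45*e2 + 421/135*e12


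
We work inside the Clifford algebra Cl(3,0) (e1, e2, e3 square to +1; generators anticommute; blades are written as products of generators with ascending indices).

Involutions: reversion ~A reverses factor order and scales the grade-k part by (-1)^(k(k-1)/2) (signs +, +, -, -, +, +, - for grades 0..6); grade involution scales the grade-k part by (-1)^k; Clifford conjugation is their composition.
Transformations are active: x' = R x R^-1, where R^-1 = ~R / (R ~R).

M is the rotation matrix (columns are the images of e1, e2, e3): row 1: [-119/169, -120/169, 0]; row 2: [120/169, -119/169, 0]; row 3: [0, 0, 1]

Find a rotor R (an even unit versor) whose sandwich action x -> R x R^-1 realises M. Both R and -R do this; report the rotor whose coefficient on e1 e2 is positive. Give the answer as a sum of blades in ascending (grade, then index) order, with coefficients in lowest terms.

Method: write R = a + b12*e1 e2 + b13*e1 e3 + b23*e2 e3 with a^2 + b12^2 + b13^2 + b23^2 = 1 (so R^-1 = ~R). Expanding the columns R e_j ~R gives tr M = 4a^2 - 1 and, from the antisymmetric part, M21 - M12 = -4a*b12, M13 - M31 = 4a*b13, M32 - M23 = -4a*b23.
Here tr M = -69/169, so a^2 = (1 + tr M)/4 = 25/169 and a = ±5/13. Taking a = 5/13: M21 - M12 = 240/169, M13 - M31 = 0, M32 - M23 = 0, giving b12 = -12/13, b13 = 0, b23 = 0, i.e. R = 5/13 - 12/13*e1 e2.
Its e1 e2 coefficient is negative, so report the other preimage -R.
Answer: -5/13 + 12/13*e1 e2. Uniqueness: Spin(3) -> SO(3) maps R and -R to the same rotation of trace -69/169; fixing the sign of the e1 e2 coefficient removes the ambiguity.


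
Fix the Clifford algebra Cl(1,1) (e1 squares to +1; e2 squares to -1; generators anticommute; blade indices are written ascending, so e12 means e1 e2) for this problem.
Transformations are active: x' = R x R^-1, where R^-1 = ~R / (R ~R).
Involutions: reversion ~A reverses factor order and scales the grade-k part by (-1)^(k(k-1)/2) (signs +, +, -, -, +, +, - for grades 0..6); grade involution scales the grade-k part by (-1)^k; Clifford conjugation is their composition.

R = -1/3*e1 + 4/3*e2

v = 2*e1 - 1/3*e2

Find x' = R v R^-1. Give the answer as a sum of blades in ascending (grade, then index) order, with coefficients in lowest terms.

~R = -1/3*e1 + 4/3*e2, and R ~R = -5/3, so R^-1 = ~R / (-5/3).
R v = -2/9 - 23/9*e12
Answer: -94/45*e1 + 31/45*e2


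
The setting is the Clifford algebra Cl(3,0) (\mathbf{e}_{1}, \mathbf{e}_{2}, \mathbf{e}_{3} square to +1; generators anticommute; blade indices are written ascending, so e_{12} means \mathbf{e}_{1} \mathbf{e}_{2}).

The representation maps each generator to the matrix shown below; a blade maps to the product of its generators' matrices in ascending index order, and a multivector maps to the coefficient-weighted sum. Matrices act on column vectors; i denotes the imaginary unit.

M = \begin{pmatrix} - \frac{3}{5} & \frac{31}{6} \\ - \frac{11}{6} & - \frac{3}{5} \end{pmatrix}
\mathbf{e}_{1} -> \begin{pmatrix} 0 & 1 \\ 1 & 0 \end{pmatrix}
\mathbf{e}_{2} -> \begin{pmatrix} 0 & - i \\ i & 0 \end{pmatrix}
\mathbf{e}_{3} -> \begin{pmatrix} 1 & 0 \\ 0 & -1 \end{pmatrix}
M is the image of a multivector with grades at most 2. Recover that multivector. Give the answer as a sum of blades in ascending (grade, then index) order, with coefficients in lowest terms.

Method: 1, rho(e_{1}), rho(e_{2}), rho(e_{3}) form a trace-orthogonal basis of the 2x2 complex matrices (tr(X Y) = 2 if X = Y, else 0), so M = m0*1 + m1*rho(e_{1}) + m2*rho(e_{2}) + m3*rho(e_{3}) with m0 = tr(M)/2 = - \frac{3}{5}, m1 = tr(M rho(e_{1}))/2 = \frac{5}{3}, m2 = tr(M rho(e_{2}))/2 = \frac{7 i}{2}, m3 = tr(M rho(e_{3}))/2 = 0.
Multiplying table entries, the bivector images are rho(e_{12}) = i*rho(e_{3}), rho(e_{13}) = -i*rho(e_{2}), rho(e_{23}) = i*rho(e_{1}); with real blade coefficients the real parts of m0..m3 are the coefficients of 1, e_{1}, e_{2}, e_{3} and the imaginary parts give the bivectors (e_{23}: Im m1, e_{13}: -Im m2, e_{12}: Im m3).
Answer: -\frac{3}{5} + \frac{5}{3} e_{1} - \frac{7}{2} e_{13}


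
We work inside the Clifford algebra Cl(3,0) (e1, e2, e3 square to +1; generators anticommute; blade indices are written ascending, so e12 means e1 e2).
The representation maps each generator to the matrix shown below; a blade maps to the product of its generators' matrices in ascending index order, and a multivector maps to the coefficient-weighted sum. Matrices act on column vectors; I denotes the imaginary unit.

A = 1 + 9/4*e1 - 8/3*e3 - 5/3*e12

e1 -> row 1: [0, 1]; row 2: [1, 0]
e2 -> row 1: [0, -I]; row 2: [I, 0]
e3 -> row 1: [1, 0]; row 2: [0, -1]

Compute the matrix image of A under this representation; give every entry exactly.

Bivector images (products of the table entries): rho(e12) = rho(e1)rho(e2) = row 1: [I, 0]; row 2: [0, -I].
M = (1)*1 + (9/4)*rho(e1) + (-8/3)*rho(e3) + (-5/3)*rho(e12), summed entrywise (1 is the identity matrix):
Answer: row 1: [-5/3 - 5*I/3, 9/4]; row 2: [9/4, 11/3 + 5*I/3]


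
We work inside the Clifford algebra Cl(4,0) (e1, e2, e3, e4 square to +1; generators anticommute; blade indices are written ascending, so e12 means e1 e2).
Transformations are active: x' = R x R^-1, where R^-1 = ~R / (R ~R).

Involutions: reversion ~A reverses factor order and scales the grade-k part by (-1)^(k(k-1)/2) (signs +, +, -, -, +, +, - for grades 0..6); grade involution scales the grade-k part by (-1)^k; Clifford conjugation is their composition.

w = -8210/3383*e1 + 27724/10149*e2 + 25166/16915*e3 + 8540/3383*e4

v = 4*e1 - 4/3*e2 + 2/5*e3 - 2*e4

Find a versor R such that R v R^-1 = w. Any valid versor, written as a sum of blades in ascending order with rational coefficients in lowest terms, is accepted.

Construction: equal norms (both 4936/225) license R = v + w = 5322/3383*e1 + 14192/10149*e2 + 31932/16915*e3 + 1774/3383*e4 — nothing changes along that direction, while (v - w)/2 changes sign, so v maps onto w.
Answer: 5322/3383*e1 + 14192/10149*e2 + 31932/16915*e3 + 1774/3383*e4


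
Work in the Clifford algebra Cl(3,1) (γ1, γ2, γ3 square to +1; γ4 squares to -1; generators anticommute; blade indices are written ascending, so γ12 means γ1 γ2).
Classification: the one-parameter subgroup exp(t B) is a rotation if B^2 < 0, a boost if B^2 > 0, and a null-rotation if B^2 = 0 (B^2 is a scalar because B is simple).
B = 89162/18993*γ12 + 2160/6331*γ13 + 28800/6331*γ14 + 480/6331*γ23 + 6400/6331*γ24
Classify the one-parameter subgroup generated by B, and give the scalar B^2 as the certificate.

B^2 term by term: the squares give (89162/18993)^2*(γ12)^2 + (2160/6331)^2*(γ13)^2 + (28800/6331)^2*(γ14)^2 + (480/6331)^2*(γ23)^2 + (6400/6331)^2*(γ24)^2 = 7949862244/360734049*(-1) + 4665600/40081561*(-1) + 829440000/40081561*(+1) + 230400/40081561*(-1) + 40960000/40081561*(+1) = -4/9 (each basis 2-blade squares to minus the product of its generators' squares); cross terms between blades sharing an index anticommute and cancel; the commuting (index-disjoint) pairs give grade-4 terms 2*c*c'*(blade product), which cancel blade by blade — γ1234: -27648000/40081561 + 27648000/40081561 = 0 — confirming B is simple. So B^2 = -4/9.
Answer: rotation, certificate B^2 = -4/9. No conjugation can change B^2 = -4/9; the sign gives the class.


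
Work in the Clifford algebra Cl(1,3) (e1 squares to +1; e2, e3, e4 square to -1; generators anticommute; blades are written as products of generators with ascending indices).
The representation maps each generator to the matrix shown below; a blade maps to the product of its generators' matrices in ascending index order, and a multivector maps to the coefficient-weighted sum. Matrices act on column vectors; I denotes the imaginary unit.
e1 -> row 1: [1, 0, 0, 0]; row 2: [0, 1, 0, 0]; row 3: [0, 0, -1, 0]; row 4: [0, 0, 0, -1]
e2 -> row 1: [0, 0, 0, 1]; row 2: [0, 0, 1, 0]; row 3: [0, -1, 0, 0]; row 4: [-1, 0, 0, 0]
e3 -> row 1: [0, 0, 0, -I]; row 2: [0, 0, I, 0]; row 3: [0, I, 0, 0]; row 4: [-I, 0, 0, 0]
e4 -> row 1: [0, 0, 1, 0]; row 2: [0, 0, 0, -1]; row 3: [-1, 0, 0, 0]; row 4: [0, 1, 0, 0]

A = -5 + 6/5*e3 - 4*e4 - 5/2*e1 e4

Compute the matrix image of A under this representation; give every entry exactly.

Bivector images (products of the table entries): rho(e1 e4) = rho(e1)rho(e4) = row 1: [0, 0, 1, 0]; row 2: [0, 0, 0, -1]; row 3: [1, 0, 0, 0]; row 4: [0, -1, 0, 0].
M = (-5)*1 + (6/5)*rho(e3) + (-4)*rho(e4) + (-5/2)*rho(e1 e4), summed entrywise (1 is the identity matrix):
Answer: row 1: [-5, 0, -13/2, -6*I/5]; row 2: [0, -5, 6*I/5, 13/2]; row 3: [3/2, 6*I/5, -5, 0]; row 4: [-6*I/5, -3/2, 0, -5]


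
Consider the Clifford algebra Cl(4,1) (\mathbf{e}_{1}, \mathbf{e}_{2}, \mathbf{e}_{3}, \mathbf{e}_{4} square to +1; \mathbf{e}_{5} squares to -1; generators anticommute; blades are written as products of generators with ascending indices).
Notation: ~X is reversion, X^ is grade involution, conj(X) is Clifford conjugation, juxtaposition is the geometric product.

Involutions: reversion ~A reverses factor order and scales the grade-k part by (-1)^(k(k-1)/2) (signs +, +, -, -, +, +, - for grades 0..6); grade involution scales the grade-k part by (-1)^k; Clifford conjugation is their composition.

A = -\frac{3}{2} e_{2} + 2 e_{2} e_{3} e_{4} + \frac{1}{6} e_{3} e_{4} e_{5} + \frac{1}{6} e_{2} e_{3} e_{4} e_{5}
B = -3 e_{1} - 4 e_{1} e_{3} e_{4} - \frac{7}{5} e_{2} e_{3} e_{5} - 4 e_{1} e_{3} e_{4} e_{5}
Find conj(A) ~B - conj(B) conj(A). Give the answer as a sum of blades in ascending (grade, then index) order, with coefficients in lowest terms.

first term: \frac{2}{3} e_{1} + \frac{7}{30} e_{4} + \frac{71}{6} e_{1} e_{2} + \frac{2}{3} e_{1} e_{5} + \frac{7}{30} e_{2} e_{4} + \frac{21}{10} e_{3} e_{5} - \frac{14}{5} e_{4} e_{5} - \frac{26}{3} e_{1} e_{2} e_{5} + \frac{1}{2} e_{1} e_{3} e_{4} e_{5} + \frac{11}{2} e_{1} e_{2} e_{3} e_{4} e_{5}
second term: -\frac{2}{3} e_{1} + \frac{7}{30} e_{4} + \frac{79}{6} e_{1} e_{2} + \frac{2}{3} e_{1} e_{5} + \frac{7}{30} e_{2} e_{4} - \frac{21}{10} e_{3} e_{5} - \frac{14}{5} e_{4} e_{5} - \frac{22}{3} e_{1} e_{2} e_{5} + \frac{1}{2} e_{1} e_{3} e_{4} e_{5} + \frac{13}{2} e_{1} e_{2} e_{3} e_{4} e_{5}
Answer: \frac{4}{3} e_{1} - \frac{4}{3} e_{1} e_{2} + \frac{21}{5} e_{3} e_{5} - \frac{4}{3} e_{1} e_{2} e_{5} - e_{1} e_{2} e_{3} e_{4} e_{5}


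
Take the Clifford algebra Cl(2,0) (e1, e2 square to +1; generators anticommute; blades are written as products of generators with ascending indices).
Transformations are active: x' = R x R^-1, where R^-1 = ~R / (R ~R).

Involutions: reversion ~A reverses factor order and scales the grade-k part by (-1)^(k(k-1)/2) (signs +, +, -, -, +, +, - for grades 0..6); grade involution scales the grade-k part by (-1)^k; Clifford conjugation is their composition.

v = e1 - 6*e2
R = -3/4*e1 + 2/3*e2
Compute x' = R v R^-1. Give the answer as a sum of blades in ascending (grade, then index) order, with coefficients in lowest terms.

~R = -3/4*e1 + 2/3*e2, and R ~R = 145/144, so R^-1 = ~R / (145/144).
R v = -19/4 + 23/6*e1 e2
Answer: 881/145*e1 - 42/145*e2


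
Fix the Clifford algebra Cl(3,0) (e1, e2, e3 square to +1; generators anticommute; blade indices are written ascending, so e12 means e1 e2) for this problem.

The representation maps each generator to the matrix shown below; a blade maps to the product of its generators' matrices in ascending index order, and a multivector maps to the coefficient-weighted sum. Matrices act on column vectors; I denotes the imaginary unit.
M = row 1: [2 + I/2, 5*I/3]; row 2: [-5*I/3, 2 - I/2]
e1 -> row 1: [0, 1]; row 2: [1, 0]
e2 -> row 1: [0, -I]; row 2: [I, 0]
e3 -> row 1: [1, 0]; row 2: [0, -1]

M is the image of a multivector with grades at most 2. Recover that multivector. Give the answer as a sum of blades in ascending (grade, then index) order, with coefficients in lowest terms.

Method: 1, rho(e1), rho(e2), rho(e3) form a trace-orthogonal basis of the 2x2 complex matrices (tr(X Y) = 2 if X = Y, else 0), so M = m0*1 + m1*rho(e1) + m2*rho(e2) + m3*rho(e3) with m0 = tr(M)/2 = 2, m1 = tr(M rho(e1))/2 = 0, m2 = tr(M rho(e2))/2 = -5/3, m3 = tr(M rho(e3))/2 = I/2.
Multiplying table entries, the bivector images are rho(e12) = I*rho(e3), rho(e13) = -I*rho(e2), rho(e23) = I*rho(e1); with real blade coefficients the real parts of m0..m3 are the coefficients of 1, e1, e2, e3 and the imaginary parts give the bivectors (e23: Im m1, e13: -Im m2, e12: Im m3).
Answer: 2 - 5/3*e2 + 1/2*e12


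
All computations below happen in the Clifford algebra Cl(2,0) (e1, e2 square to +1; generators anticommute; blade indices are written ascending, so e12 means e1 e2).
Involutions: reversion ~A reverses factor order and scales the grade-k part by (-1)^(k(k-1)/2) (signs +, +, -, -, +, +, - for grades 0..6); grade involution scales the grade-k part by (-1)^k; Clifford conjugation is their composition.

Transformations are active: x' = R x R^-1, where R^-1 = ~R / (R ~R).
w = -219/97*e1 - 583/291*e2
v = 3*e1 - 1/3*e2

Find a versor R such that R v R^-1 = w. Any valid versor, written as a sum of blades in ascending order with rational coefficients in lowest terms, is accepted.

Construction: equal norms (both 82/9) license R = v + w = 72/97*e1 - 680/291*e2 — nothing changes along that direction, while (v - w)/2 changes sign, so v maps onto w.
Answer: 72/97*e1 - 680/291*e2


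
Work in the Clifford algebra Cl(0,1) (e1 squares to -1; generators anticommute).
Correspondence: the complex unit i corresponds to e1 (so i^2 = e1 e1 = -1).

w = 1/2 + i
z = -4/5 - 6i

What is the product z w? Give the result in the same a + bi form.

In blades: z = -4/5 - 6*e1, w = 1/2 + e1.
Distribute z over w term by term (generator squares from the signature, products reordered to ascending indices): (-4/5)*w = -2/5 - 4/5*e1; (-6*e1)*w = 6 - 3*e1.
Sum: 28/5 - 19/5*e1; translating back through the correspondence:
Answer: 28/5 - 19/5*i


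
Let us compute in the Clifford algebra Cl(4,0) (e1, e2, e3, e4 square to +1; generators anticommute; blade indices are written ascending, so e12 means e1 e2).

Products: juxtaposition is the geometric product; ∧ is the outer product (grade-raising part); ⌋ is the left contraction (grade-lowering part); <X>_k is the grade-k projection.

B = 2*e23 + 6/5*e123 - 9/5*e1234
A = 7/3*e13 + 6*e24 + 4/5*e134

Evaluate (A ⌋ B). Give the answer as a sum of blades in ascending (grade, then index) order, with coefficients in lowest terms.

step 1: 106/25*e2 - 54/5*e13 - 21/5*e24
Answer: 106/25*e2 - 54/5*e13 - 21/5*e24


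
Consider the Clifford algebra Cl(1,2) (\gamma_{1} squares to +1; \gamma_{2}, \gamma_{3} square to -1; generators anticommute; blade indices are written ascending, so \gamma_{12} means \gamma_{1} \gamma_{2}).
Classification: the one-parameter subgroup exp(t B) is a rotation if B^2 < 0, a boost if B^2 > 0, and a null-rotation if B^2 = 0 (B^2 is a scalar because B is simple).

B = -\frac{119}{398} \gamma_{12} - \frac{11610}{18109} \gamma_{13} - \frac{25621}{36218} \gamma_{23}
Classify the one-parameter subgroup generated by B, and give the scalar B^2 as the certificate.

B^2 term by term: the squares give (-\frac{119}{398})^2*(\gamma_{12})^2 + (-\frac{11610}{18109})^2*(\gamma_{13})^2 + (-\frac{25621}{36218})^2*(\gamma_{23})^2 = \frac{14161}{158404}*(+1) + \frac{134792100}{327935881}*(+1) + \frac{656435641}{1311743524}*(-1) = 0 (each basis 2-blade squares to minus the product of its generators' squares); cross terms between blades sharing an index anticommute and cancel. So B^2 = 0.
Answer: null-rotation, certificate B^2 = 0. Key observation: B^2 = 0 is a conjugation invariant, so its sign decides the class regardless of the surface form of B.


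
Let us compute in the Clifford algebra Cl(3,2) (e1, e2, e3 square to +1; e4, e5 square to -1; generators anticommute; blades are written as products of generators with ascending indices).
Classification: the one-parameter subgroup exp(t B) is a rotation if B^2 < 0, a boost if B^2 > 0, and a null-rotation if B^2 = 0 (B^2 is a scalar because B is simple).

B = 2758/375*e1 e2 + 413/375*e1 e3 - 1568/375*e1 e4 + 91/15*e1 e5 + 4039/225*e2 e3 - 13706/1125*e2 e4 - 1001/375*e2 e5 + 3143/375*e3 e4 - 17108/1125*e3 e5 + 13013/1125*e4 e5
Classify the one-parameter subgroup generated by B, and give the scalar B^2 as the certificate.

B^2 term by term: the squares give (2758/375)^2*(e1 e2)^2 + (413/375)^2*(e1 e3)^2 + (-1568/375)^2*(e1 e4)^2 + (91/15)^2*(e1 e5)^2 + (4039/225)^2*(e2 e3)^2 + (-13706/1125)^2*(e2 e4)^2 + (-1001/375)^2*(e2 e5)^2 + (3143/375)^2*(e3 e4)^2 + (-17108/1125)^2*(e3 e5)^2 + (13013/1125)^2*(e4 e5)^2 = 7606564/140625*(-1) + 170569/140625*(-1) + 2458624/140625*(+1) + 8281/225*(+1) + 16313521/50625*(-1) + 187854436/1265625*(+1) + 1002001/140625*(+1) + 9878449/140625*(+1) + 292683664/1265625*(+1) + 169338169/1265625*(-1) = 0 (each basis 2-blade squares to minus the product of its generators' squares); cross terms between blades sharing an index anticommute and cancel; the commuting (index-disjoint) pairs give grade-4 terms 2*c*c'*(blade product), which cancel blade by blade — e1 e2 e3 e4: 17336788/140625 + 11321156/421875 - 12666304/84375 = 0; e1 e2 e3 e5: -94367728/421875 + 826826/140625 + 735098/3375 = 0; e1 e2 e4 e5: 71779708/421875 - 3139136/140625 - 2494492/16875 = 0; e1 e3 e4 e5: 10748738/421875 - 53650688/421875 + 572026/5625 = 0; e2 e3 e4 e5: 105119014/253125 - 468964496/1265625 - 6292286/140625 = 0 — confirming B is simple. So B^2 = 0.
Answer: null-rotation, certificate B^2 = 0. Because 0 is invariant under every versor sandwich, the classification follows from its sign alone.


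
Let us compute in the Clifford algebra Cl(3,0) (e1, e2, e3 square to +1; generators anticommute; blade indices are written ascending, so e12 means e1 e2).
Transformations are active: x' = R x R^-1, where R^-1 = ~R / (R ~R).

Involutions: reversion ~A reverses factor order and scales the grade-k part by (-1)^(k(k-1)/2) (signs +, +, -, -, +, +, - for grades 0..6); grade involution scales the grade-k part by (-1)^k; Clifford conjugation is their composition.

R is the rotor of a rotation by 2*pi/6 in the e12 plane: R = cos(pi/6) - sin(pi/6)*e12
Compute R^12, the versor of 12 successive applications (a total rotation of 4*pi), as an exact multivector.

Rotor phase runs at HALF the rotation angle; powers of one rotor simply add phase, so after 12 steps in e12 the phase is 12*pi/6 = 2*pi and R^12 = cos(2*pi) - sin(2*pi)*e12.
cos(2*pi) = 1 and sin(2*pi) = 0, so R^12 = 1. The total rotation 4*pi is 2 full turns, so every vector returns to itself, yet the rotor is +1, back on the identity sheet (an even number of 2*pi turns).
Answer: 1


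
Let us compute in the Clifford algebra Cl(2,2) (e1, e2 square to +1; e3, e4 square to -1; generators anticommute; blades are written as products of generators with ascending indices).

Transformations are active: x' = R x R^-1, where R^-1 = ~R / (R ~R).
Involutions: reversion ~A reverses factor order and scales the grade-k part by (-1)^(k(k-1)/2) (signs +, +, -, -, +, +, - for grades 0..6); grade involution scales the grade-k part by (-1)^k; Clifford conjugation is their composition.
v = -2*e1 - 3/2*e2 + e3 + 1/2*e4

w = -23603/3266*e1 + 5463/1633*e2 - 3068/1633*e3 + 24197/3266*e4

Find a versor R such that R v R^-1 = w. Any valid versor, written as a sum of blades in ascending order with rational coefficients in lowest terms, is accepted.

Sketch: the shared square 5 makes R = v + w = -30135/3266*e1 + 6027/3266*e2 - 1435/1633*e3 + 12915/1633*e4 the natural versor; its sandwich fixes that direction, negates (v - w)/2, and sends v to w.
Answer: -30135/3266*e1 + 6027/3266*e2 - 1435/1633*e3 + 12915/1633*e4


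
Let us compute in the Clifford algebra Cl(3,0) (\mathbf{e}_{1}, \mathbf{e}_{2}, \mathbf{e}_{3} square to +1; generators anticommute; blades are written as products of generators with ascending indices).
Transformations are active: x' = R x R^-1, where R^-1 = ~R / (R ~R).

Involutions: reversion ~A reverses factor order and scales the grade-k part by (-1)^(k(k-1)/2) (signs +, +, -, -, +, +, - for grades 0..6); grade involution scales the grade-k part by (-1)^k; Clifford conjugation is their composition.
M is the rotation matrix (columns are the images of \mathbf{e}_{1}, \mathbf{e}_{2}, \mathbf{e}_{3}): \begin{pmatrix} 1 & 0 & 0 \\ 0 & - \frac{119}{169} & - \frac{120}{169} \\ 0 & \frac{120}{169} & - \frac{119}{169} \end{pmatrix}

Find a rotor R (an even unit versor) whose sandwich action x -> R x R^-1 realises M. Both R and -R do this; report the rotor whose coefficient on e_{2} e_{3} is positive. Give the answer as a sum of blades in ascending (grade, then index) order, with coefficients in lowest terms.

Method: write R = a + b12*e_{1} e_{2} + b13*e_{1} e_{3} + b23*e_{2} e_{3} with a^2 + b12^2 + b13^2 + b23^2 = 1 (so R^-1 = ~R). Expanding the columns R e_j ~R gives tr M = 4a^2 - 1 and, from the antisymmetric part, M21 - M12 = -4a*b12, M13 - M31 = 4a*b13, M32 - M23 = -4a*b23.
Here tr M = -\frac{69}{169}, so a^2 = (1 + tr M)/4 = \frac{25}{169} and a = ±\frac{5}{13}. Taking a = \frac{5}{13}: M21 - M12 = 0, M13 - M31 = 0, M32 - M23 = \frac{240}{169}, giving b12 = 0, b13 = 0, b23 = -\frac{12}{13}, i.e. R = \frac{5}{13} - \frac{12}{13} e_{2} e_{3}.
Its e_{2} e_{3} coefficient is negative, so report the other preimage -R.
Answer: -\frac{5}{13} + \frac{12}{13} e_{2} e_{3}. Sheet selection: the two-to-one cover makes ±R indistinguishable at the matrix level (trace -\frac{69}{169}), so uniqueness comes from the required sign on e_{2} e_{3}.


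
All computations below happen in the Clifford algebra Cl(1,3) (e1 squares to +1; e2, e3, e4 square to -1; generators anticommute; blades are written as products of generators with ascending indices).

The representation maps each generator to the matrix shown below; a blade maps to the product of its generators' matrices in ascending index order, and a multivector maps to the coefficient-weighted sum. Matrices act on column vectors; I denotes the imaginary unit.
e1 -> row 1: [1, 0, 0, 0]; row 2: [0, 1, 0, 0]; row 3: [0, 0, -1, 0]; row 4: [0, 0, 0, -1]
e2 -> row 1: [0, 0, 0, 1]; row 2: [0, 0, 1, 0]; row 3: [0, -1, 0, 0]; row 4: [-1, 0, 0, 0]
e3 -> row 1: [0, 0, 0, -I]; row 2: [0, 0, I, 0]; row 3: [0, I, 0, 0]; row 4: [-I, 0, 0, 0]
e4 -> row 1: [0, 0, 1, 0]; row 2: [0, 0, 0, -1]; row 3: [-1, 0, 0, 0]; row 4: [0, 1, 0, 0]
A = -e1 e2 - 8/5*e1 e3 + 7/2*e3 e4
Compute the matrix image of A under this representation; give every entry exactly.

Bivector images (products of the table entries): rho(e1 e2) = rho(e1)rho(e2) = row 1: [0, 0, 0, 1]; row 2: [0, 0, 1, 0]; row 3: [0, 1, 0, 0]; row 4: [1, 0, 0, 0]; rho(e1 e3) = rho(e1)rho(e3) = row 1: [0, 0, 0, -I]; row 2: [0, 0, I, 0]; row 3: [0, -I, 0, 0]; row 4: [I, 0, 0, 0]; rho(e3 e4) = rho(e3)rho(e4) = row 1: [0, -I, 0, 0]; row 2: [-I, 0, 0, 0]; row 3: [0, 0, 0, -I]; row 4: [0, 0, -I, 0].
M = (-1)*rho(e1 e2) + (-8/5)*rho(e1 e3) + (7/2)*rho(e3 e4), summed entrywise:
Answer: row 1: [0, -7*I/2, 0, -1 + 8*I/5]; row 2: [-7*I/2, 0, -1 - 8*I/5, 0]; row 3: [0, -1 + 8*I/5, 0, -7*I/2]; row 4: [-1 - 8*I/5, 0, -7*I/2, 0]


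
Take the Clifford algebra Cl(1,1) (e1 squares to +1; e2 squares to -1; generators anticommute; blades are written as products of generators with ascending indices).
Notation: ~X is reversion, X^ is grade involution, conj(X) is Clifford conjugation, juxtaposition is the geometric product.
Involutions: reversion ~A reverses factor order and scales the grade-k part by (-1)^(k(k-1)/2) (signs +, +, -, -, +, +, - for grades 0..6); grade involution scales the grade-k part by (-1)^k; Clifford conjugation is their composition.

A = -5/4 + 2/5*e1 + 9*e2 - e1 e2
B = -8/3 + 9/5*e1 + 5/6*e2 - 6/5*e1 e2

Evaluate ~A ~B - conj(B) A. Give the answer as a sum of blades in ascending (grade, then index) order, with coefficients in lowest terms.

first term: -337/150 + 133/20*e1 - 15817/600*e2 - 601/30*e1 e2
second term: 1337/150 - 527/60*e1 - 12983/600*e2 - 147/10*e1 e2
Answer: -279/25 + 463/30*e1 - 1417/300*e2 - 16/3*e1 e2


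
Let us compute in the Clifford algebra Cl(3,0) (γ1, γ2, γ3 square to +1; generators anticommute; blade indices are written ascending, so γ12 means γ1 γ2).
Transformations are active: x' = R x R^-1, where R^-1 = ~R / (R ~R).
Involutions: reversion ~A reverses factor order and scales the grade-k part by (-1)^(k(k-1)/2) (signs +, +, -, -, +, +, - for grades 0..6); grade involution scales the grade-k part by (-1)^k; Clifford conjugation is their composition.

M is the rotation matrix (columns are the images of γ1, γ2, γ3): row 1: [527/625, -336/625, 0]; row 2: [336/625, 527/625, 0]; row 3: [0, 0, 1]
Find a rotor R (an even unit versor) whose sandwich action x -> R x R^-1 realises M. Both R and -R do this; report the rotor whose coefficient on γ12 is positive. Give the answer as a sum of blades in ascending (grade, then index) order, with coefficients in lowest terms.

Method: write R = a + b12*γ12 + b13*γ13 + b23*γ23 with a^2 + b12^2 + b13^2 + b23^2 = 1 (so R^-1 = ~R). Expanding the columns R e_j ~R gives tr M = 4a^2 - 1 and, from the antisymmetric part, M21 - M12 = -4a*b12, M13 - M31 = 4a*b13, M32 - M23 = -4a*b23.
Here tr M = 1679/625, so a^2 = (1 + tr M)/4 = 576/625 and a = ±24/25. Taking a = 24/25: M21 - M12 = 672/625, M13 - M31 = 0, M32 - M23 = 0, giving b12 = -7/25, b13 = 0, b23 = 0, i.e. R = 24/25 - 7/25*γ12.
Its γ12 coefficient is negative, so report the other preimage -R.
Answer: -24/25 + 7/25*γ12. Key observation: the double cover Spin(3) -> SO(3) sends R and -R to the same matrix (trace 1679/625 here), so the stated sign of the γ12 coefficient is what selects one sheet.


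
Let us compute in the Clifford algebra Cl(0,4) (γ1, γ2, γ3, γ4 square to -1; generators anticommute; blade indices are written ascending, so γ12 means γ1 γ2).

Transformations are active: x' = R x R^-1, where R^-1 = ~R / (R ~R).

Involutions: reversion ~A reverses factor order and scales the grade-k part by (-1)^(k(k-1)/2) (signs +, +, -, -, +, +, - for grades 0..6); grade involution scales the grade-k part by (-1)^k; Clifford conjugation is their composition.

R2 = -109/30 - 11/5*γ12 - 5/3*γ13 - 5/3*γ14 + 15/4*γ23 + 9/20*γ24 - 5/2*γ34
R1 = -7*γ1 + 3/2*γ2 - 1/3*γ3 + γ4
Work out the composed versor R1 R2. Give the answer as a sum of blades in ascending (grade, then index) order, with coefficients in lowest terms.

Distribute over the terms of R1 (each basis-blade product reordered to ascending indices, repeated generators contracted through their squares):
(-7*γ1) R2 = 763/30*γ1 - 77/5*γ2 - 35/3*γ3 - 35/3*γ4 - 105/4*γ123 - 63/20*γ124 + 35/2*γ134
(3/2*γ2) R2 = -33/10*γ1 - 109/20*γ2 - 45/8*γ3 - 27/40*γ4 + 5/2*γ123 + 5/2*γ124 - 15/4*γ234
(-1/3*γ3) R2 = 5/9*γ1 - 5/4*γ2 + 109/90*γ3 - 5/6*γ4 + 11/15*γ123 - 5/9*γ134 + 3/20*γ234
(γ4) R2 = -5/3*γ1 + 9/20*γ2 - 5/2*γ3 - 109/30*γ4 - 11/5*γ124 - 5/3*γ134 + 15/4*γ234
Summing the partial products and collecting blades:
Answer: 946/45*γ1 - 433/20*γ2 - 6689/360*γ3 - 2017/120*γ4 - 1381/60*γ123 - 57/20*γ124 + 275/18*γ134 + 3/20*γ234


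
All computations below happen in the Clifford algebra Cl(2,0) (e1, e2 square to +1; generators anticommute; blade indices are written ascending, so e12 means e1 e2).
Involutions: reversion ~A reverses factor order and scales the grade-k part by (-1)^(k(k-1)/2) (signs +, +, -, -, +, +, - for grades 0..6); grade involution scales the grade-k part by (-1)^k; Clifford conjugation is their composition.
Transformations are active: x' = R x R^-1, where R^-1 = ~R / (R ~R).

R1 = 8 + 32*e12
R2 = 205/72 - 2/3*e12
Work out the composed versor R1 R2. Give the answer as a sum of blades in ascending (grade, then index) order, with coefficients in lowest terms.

Distribute over the terms of R1 (each basis-blade product reordered to ascending indices, repeated generators contracted through their squares):
(8) R2 = 205/9 - 16/3*e12
(32*e12) R2 = 64/3 + 820/9*e12
Summing the partial products and collecting blades:
Answer: 397/9 + 772/9*e12


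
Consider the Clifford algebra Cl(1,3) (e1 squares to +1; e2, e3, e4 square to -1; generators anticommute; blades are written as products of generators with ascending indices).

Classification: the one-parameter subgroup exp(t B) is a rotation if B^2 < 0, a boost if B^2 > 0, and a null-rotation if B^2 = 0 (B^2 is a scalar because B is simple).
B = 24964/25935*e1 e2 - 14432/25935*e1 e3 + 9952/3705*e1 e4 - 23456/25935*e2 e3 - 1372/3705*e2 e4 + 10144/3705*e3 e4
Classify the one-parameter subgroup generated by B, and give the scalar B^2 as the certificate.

B^2 term by term: the squares give (24964/25935)^2*(e1 e2)^2 + (-14432/25935)^2*(e1 e3)^2 + (9952/3705)^2*(e1 e4)^2 + (-23456/25935)^2*(e2 e3)^2 + (-1372/3705)^2*(e2 e4)^2 + (10144/3705)^2*(e3 e4)^2 = 623201296/672624225*(+1) + 208282624/672624225*(+1) + 99042304/13727025*(+1) + 550183936/672624225*(-1) + 1882384/13727025*(-1) + 102900736/13727025*(-1) = 0 (each basis 2-blade squares to minus the product of its generators' squares); cross terms between blades sharing an index anticommute and cancel; the commuting (index-disjoint) pairs give grade-4 terms 2*c*c'*(blade product), which cancel blade by blade — e1 e2 e3 e4: 506469632/96089175 - 5657344/13727025 - 466868224/96089175 = 0 — confirming B is simple. So B^2 = 0.
Answer: null-rotation, certificate B^2 = 0. The scalar 0 is the complete invariant here: its sign names the subgroup type.
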